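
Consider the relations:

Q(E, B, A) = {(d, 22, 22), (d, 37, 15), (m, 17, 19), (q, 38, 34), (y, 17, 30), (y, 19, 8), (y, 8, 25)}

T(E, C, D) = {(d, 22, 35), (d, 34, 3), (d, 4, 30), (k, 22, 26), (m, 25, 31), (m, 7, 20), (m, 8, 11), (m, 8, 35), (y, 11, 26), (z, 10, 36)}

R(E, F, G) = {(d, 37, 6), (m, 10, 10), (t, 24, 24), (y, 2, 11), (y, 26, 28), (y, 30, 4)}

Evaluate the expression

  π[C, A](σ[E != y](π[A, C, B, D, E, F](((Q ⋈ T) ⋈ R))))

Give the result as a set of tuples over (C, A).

{(22, 15), (22, 22), (25, 19), (34, 15), (34, 22), (4, 15), (4, 22), (7, 19), (8, 19)}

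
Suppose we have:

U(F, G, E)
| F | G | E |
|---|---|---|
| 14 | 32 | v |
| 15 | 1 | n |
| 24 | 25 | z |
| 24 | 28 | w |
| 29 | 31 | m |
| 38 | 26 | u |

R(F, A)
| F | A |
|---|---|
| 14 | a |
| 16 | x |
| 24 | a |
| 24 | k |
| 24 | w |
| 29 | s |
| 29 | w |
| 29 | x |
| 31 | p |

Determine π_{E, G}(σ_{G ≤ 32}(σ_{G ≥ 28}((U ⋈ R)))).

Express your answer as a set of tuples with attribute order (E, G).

{(m, 31), (v, 32), (w, 28)}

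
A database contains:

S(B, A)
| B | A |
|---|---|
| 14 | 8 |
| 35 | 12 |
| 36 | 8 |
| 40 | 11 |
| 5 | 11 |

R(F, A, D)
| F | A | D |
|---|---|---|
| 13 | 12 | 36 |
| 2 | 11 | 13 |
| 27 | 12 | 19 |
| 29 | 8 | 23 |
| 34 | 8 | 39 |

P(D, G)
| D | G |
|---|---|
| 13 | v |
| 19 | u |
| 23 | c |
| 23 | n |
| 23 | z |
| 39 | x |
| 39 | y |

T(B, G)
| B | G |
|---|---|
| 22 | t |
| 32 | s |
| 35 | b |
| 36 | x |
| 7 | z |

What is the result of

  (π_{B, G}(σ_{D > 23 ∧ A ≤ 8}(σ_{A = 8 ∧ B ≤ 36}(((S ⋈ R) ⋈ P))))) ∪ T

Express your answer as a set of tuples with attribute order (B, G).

{(14, x), (14, y), (22, t), (32, s), (35, b), (36, x), (36, y), (7, z)}

Natural join on A: {(14, 8, 29, 23), (14, 8, 34, 39), (35, 12, 13, 36), (35, 12, 27, 19), (36, 8, 29, 23), (36, 8, 34, 39), (40, 11, 2, 13), (5, 11, 2, 13)}
Natural join on D: {(14, 8, 29, 23, c), (14, 8, 29, 23, n), (14, 8, 29, 23, z), (14, 8, 34, 39, x), (14, 8, 34, 39, y), (35, 12, 27, 19, u), (36, 8, 29, 23, c), (36, 8, 29, 23, n), (36, 8, 29, 23, z), (36, 8, 34, 39, x), (36, 8, 34, 39, y), (40, 11, 2, 13, v), (5, 11, 2, 13, v)}
Filtering on A = 8 ∧ B ≤ 36 leaves {(14, 8, 29, 23, c), (14, 8, 29, 23, n), (14, 8, 29, 23, z), (14, 8, 34, 39, x), (14, 8, 34, 39, y), (36, 8, 29, 23, c), (36, 8, 29, 23, n), (36, 8, 29, 23, z), (36, 8, 34, 39, x), (36, 8, 34, 39, y)}.
Filtering on D > 23 ∧ A ≤ 8 leaves {(14, 8, 34, 39, x), (14, 8, 34, 39, y), (36, 8, 34, 39, x), (36, 8, 34, 39, y)}.
π_{B, G} gives {(14, x), (14, y), (36, x), (36, y)}.
Taking the union: {(14, x), (14, y), (22, t), (32, s), (35, b), (36, x), (36, y), (7, z)}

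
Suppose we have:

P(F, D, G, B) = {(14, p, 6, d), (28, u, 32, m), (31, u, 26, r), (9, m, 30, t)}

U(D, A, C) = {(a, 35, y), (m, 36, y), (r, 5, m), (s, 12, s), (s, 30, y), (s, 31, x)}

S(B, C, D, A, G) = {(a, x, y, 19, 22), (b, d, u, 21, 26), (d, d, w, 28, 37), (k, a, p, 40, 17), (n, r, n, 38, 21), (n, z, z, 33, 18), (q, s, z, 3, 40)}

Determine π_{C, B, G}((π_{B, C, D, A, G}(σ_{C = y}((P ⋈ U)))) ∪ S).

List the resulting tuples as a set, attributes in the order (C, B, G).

{(a, k, 17), (d, b, 26), (d, d, 37), (r, n, 21), (s, q, 40), (x, a, 22), (y, t, 30), (z, n, 18)}

Joining P and U on D yields {(9, m, 30, t, 36, y)}.
Filtering on C = y leaves {(9, m, 30, t, 36, y)}.
π_{B, C, D, A, G} gives {(t, y, m, 36, 30)}.
Set union of the two operands is {(a, x, y, 19, 22), (b, d, u, 21, 26), (d, d, w, 28, 37), (k, a, p, 40, 17), (n, r, n, 38, 21), (n, z, z, 33, 18), (q, s, z, 3, 40), (t, y, m, 36, 30)}.
π_{C, B, G} gives {(a, k, 17), (d, b, 26), (d, d, 37), (r, n, 21), (s, q, 40), (x, a, 22), (y, t, 30), (z, n, 18)}.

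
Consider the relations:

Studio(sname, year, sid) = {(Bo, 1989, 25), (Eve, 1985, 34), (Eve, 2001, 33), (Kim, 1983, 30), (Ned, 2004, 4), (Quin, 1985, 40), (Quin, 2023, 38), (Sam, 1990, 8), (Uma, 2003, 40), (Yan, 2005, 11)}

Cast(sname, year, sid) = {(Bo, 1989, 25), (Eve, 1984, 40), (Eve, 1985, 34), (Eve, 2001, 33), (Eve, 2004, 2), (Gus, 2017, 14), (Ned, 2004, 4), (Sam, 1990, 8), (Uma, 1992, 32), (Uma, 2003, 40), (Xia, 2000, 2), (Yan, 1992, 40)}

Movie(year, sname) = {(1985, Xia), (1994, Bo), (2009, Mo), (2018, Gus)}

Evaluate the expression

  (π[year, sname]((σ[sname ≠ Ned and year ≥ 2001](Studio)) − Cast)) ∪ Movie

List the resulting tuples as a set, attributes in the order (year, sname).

{(1985, Xia), (1994, Bo), (2005, Yan), (2009, Mo), (2018, Gus), (2023, Quin)}

σ[sname ≠ Ned and year ≥ 2001]: keep tuples satisfying sname ≠ Ned and year ≥ 2001 → {(Eve, 2001, 33), (Quin, 2023, 38), (Uma, 2003, 40), (Yan, 2005, 11)}
Difference: {(Eve, 2001, 33), (Quin, 2023, 38), (Uma, 2003, 40), (Yan, 2005, 11)} with {(Bo, 1989, 25), (Eve, 1984, 40), (Eve, 1985, 34), (Eve, 2001, 33), (Eve, 2004, 2), (Gus, 2017, 14), (Ned, 2004, 4), (Sam, 1990, 8), (Uma, 1992, 32), (Uma, 2003, 40), (Xia, 2000, 2), (Yan, 1992, 40)} → {(Quin, 2023, 38), (Yan, 2005, 11)}
Keep only column(s) year, sname: {(2005, Yan), (2023, Quin)}
Union: {(2005, Yan), (2023, Quin)} with {(1985, Xia), (1994, Bo), (2009, Mo), (2018, Gus)} → {(1985, Xia), (1994, Bo), (2005, Yan), (2009, Mo), (2018, Gus), (2023, Quin)}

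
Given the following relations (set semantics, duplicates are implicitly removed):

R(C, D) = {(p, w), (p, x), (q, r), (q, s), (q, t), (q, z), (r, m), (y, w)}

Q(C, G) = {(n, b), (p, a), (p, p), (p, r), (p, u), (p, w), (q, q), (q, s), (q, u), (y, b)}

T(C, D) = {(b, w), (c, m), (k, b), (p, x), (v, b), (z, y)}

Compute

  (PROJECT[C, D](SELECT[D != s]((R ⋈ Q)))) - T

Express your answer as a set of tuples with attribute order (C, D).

Joining R and Q on C yields {(p, w, a), (p, w, p), (p, w, r), (p, w, u), (p, w, w), (p, x, a), (p, x, p), (p, x, r), (p, x, u), (p, x, w), (q, r, q), (q, r, s), (q, r, u), (q, s, q), (q, s, s), (q, s, u), (q, t, q), (q, t, s), (q, t, u), (q, z, q), (q, z, s), (q, z, u), (y, w, b)}.
σ[D != s]: keep tuples satisfying D != s → {(p, w, a), (p, w, p), (p, w, r), (p, w, u), (p, w, w), (p, x, a), (p, x, p), (p, x, r), (p, x, u), (p, x, w), (q, r, q), (q, r, s), (q, r, u), (q, t, q), (q, t, s), (q, t, u), (q, z, q), (q, z, s), (q, z, u), (y, w, b)}
Projecting to C, D (14 duplicate(s) eliminated): {(p, w), (p, x), (q, r), (q, t), (q, z), (y, w)}
Taking the difference: {(p, w), (q, r), (q, t), (q, z), (y, w)}

{(p, w), (q, r), (q, t), (q, z), (y, w)}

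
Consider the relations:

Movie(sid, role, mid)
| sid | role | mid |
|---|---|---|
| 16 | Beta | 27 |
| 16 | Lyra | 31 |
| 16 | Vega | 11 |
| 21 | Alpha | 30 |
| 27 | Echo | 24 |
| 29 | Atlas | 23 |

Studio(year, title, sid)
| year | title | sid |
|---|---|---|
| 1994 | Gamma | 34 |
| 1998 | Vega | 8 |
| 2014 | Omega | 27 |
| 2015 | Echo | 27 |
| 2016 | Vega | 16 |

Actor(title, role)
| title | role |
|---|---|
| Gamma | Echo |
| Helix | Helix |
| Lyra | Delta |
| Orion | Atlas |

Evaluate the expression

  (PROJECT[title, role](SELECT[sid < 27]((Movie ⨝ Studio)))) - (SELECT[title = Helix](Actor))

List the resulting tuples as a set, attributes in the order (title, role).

Joining Movie and Studio on sid yields {(16, Beta, 27, 2016, Vega), (16, Lyra, 31, 2016, Vega), (16, Vega, 11, 2016, Vega), (27, Echo, 24, 2014, Omega), (27, Echo, 24, 2015, Echo)}.
Apply σ_{sid < 27}; surviving tuples: {(16, Beta, 27, 2016, Vega), (16, Lyra, 31, 2016, Vega), (16, Vega, 11, 2016, Vega)}
Keep only column(s) title, role: {(Vega, Beta), (Vega, Lyra), (Vega, Vega)}
Apply σ_{title = Helix}; surviving tuples: {(Helix, Helix)}
Difference: {(Vega, Beta), (Vega, Lyra), (Vega, Vega)} with {(Helix, Helix)} → {(Vega, Beta), (Vega, Lyra), (Vega, Vega)}

{(Vega, Beta), (Vega, Lyra), (Vega, Vega)}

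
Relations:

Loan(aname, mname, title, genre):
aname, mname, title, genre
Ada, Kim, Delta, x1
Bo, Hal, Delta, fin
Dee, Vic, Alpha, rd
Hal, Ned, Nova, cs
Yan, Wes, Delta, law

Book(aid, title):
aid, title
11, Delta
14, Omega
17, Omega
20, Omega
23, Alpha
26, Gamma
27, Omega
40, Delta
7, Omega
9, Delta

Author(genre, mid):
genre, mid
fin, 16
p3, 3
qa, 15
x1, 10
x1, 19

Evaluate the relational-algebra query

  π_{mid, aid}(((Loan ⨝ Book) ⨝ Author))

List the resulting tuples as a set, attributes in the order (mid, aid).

{(10, 11), (10, 40), (10, 9), (16, 11), (16, 40), (16, 9), (19, 11), (19, 40), (19, 9)}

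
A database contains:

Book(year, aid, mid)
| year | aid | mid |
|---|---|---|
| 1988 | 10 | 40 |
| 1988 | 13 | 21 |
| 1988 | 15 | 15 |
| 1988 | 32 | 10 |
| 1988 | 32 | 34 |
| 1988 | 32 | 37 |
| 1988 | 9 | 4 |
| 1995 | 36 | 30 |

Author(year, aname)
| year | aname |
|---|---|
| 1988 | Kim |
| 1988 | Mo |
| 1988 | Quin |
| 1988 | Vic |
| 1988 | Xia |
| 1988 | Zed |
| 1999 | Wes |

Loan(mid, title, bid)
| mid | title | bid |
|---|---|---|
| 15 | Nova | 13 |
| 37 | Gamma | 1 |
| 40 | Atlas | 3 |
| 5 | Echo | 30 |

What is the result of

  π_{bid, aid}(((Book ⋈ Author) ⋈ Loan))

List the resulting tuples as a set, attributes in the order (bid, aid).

{(1, 32), (13, 15), (3, 10)}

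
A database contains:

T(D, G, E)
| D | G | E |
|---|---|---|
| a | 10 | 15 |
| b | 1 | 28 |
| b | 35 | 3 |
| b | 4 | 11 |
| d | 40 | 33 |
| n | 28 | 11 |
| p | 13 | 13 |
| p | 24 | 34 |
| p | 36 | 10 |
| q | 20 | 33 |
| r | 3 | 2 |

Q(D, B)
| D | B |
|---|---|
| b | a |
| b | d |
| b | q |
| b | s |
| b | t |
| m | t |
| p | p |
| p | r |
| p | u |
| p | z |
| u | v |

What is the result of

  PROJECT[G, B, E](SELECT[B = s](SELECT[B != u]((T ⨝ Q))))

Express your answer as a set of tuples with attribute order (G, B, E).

{(1, s, 28), (35, s, 3), (4, s, 11)}

Joining T and Q on D yields {(b, 1, 28, a), (b, 1, 28, d), (b, 1, 28, q), (b, 1, 28, s), (b, 1, 28, t), (b, 35, 3, a), (b, 35, 3, d), (b, 35, 3, q), (b, 35, 3, s), (b, 35, 3, t), (b, 4, 11, a), (b, 4, 11, d), (b, 4, 11, q), (b, 4, 11, s), (b, 4, 11, t), (p, 13, 13, p), (p, 13, 13, r), (p, 13, 13, u), (p, 13, 13, z), (p, 24, 34, p), (p, 24, 34, r), (p, 24, 34, u), (p, 24, 34, z), (p, 36, 10, p), (p, 36, 10, r), (p, 36, 10, u), (p, 36, 10, z)}.
σ[B != u]: keep tuples satisfying B != u → {(b, 1, 28, a), (b, 1, 28, d), (b, 1, 28, q), (b, 1, 28, s), (b, 1, 28, t), (b, 35, 3, a), (b, 35, 3, d), (b, 35, 3, q), (b, 35, 3, s), (b, 35, 3, t), (b, 4, 11, a), (b, 4, 11, d), (b, 4, 11, q), (b, 4, 11, s), (b, 4, 11, t), (p, 13, 13, p), (p, 13, 13, r), (p, 13, 13, z), (p, 24, 34, p), (p, 24, 34, r), (p, 24, 34, z), (p, 36, 10, p), (p, 36, 10, r), (p, 36, 10, z)}
σ[B = s]: keep tuples satisfying B = s → {(b, 1, 28, s), (b, 35, 3, s), (b, 4, 11, s)}
π_{G, B, E} gives {(1, s, 28), (35, s, 3), (4, s, 11)}.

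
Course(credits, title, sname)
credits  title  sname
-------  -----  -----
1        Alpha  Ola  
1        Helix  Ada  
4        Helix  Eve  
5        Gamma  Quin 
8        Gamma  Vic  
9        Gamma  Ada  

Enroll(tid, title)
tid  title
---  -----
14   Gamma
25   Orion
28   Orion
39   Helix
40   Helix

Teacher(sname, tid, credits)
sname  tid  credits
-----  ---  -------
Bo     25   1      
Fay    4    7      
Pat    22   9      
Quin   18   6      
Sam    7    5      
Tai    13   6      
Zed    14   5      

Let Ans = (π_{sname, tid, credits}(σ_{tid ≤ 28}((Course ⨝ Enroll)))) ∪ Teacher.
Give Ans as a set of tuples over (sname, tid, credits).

{(Ada, 14, 9), (Bo, 25, 1), (Fay, 4, 7), (Pat, 22, 9), (Quin, 14, 5), (Quin, 18, 6), (Sam, 7, 5), (Tai, 13, 6), (Vic, 14, 8), (Zed, 14, 5)}

Natural join on title: {(1, Helix, Ada, 39), (1, Helix, Ada, 40), (4, Helix, Eve, 39), (4, Helix, Eve, 40), (5, Gamma, Quin, 14), (8, Gamma, Vic, 14), (9, Gamma, Ada, 14)}
Apply σ_{tid ≤ 28}; surviving tuples: {(5, Gamma, Quin, 14), (8, Gamma, Vic, 14), (9, Gamma, Ada, 14)}
π[sname, tid, credits]: project onto (sname, tid, credits) → {(Ada, 14, 9), (Quin, 14, 5), (Vic, 14, 8)}
Taking the union: {(Ada, 14, 9), (Bo, 25, 1), (Fay, 4, 7), (Pat, 22, 9), (Quin, 14, 5), (Quin, 18, 6), (Sam, 7, 5), (Tai, 13, 6), (Vic, 14, 8), (Zed, 14, 5)}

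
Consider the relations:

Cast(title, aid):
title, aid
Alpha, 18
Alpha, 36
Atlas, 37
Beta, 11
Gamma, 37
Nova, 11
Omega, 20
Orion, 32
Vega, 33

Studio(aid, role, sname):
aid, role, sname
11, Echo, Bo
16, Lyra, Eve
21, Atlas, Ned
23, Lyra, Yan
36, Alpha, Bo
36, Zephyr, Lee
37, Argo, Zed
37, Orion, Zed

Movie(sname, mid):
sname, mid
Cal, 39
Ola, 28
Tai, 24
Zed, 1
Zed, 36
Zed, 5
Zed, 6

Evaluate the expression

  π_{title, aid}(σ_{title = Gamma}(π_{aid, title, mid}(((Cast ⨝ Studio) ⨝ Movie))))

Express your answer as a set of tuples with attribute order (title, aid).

Joining Cast and Studio on aid yields {(Alpha, 36, Alpha, Bo), (Alpha, 36, Zephyr, Lee), (Atlas, 37, Argo, Zed), (Atlas, 37, Orion, Zed), (Beta, 11, Echo, Bo), (Gamma, 37, Argo, Zed), (Gamma, 37, Orion, Zed), (Nova, 11, Echo, Bo)}.
Joining (Cast ⨝ Studio) and Movie on sname yields {(Atlas, 37, Argo, Zed, 1), (Atlas, 37, Argo, Zed, 36), (Atlas, 37, Argo, Zed, 5), (Atlas, 37, Argo, Zed, 6), (Atlas, 37, Orion, Zed, 1), (Atlas, 37, Orion, Zed, 36), (Atlas, 37, Orion, Zed, 5), (Atlas, 37, Orion, Zed, 6), (Gamma, 37, Argo, Zed, 1), (Gamma, 37, Argo, Zed, 36), (Gamma, 37, Argo, Zed, 5), (Gamma, 37, Argo, Zed, 6), (Gamma, 37, Orion, Zed, 1), (Gamma, 37, Orion, Zed, 36), (Gamma, 37, Orion, Zed, 5), (Gamma, 37, Orion, Zed, 6)}.
π_{aid, title, mid} gives {(37, Atlas, 1), (37, Atlas, 36), (37, Atlas, 5), (37, Atlas, 6), (37, Gamma, 1), (37, Gamma, 36), (37, Gamma, 5), (37, Gamma, 6)} (8 duplicate(s) eliminated).
σ[title = Gamma]: keep tuples satisfying title = Gamma → {(37, Gamma, 1), (37, Gamma, 36), (37, Gamma, 5), (37, Gamma, 6)}
π_{title, aid} gives {(Gamma, 37)} (3 duplicate(s) eliminated).

{(Gamma, 37)}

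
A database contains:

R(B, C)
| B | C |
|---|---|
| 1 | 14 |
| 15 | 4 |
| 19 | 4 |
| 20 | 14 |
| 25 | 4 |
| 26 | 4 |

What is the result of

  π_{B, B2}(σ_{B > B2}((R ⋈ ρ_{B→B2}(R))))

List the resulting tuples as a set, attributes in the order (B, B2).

ρ[B→B2]: schema becomes (B2, C); tuples unchanged.
Joining R and ρ_{B→B2}(R) on C yields {(1, 14, 1), (1, 14, 20), (15, 4, 15), (15, 4, 19), (15, 4, 25), (15, 4, 26), (19, 4, 15), (19, 4, 19), (19, 4, 25), (19, 4, 26), (20, 14, 1), (20, 14, 20), (25, 4, 15), (25, 4, 19), (25, 4, 25), (25, 4, 26), (26, 4, 15), (26, 4, 19), (26, 4, 25), (26, 4, 26)}.
Selection B > B2: {(19, 4, 15), (20, 14, 1), (25, 4, 15), (25, 4, 19), (26, 4, 15), (26, 4, 19), (26, 4, 25)}
Projecting to B, B2: {(19, 15), (20, 1), (25, 15), (25, 19), (26, 15), (26, 19), (26, 25)}

{(19, 15), (20, 1), (25, 15), (25, 19), (26, 15), (26, 19), (26, 25)}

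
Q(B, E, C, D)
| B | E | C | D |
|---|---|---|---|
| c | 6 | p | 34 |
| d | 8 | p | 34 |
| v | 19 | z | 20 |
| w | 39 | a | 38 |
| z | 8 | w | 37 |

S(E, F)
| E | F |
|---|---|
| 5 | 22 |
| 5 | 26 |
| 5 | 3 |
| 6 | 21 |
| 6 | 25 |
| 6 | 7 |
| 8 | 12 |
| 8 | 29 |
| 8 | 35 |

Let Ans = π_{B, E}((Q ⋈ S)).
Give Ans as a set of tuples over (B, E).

Natural join on E: {(c, 6, p, 34, 21), (c, 6, p, 34, 25), (c, 6, p, 34, 7), (d, 8, p, 34, 12), (d, 8, p, 34, 29), (d, 8, p, 34, 35), (z, 8, w, 37, 12), (z, 8, w, 37, 29), (z, 8, w, 37, 35)}
Projecting to B, E (6 duplicate(s) eliminated): {(c, 6), (d, 8), (z, 8)}

{(c, 6), (d, 8), (z, 8)}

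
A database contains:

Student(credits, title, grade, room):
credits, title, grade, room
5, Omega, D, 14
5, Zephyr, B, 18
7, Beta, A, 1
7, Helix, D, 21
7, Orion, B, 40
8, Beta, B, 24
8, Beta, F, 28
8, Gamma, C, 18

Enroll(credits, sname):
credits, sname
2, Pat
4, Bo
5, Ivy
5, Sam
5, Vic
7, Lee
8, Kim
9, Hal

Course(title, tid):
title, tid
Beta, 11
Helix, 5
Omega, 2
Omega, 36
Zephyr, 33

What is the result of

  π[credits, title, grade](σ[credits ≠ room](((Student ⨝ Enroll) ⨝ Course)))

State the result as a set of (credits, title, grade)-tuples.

{(5, Omega, D), (5, Zephyr, B), (7, Beta, A), (7, Helix, D), (8, Beta, B), (8, Beta, F)}

Joining Student and Enroll on credits yields {(5, Omega, D, 14, Ivy), (5, Omega, D, 14, Sam), (5, Omega, D, 14, Vic), (5, Zephyr, B, 18, Ivy), (5, Zephyr, B, 18, Sam), (5, Zephyr, B, 18, Vic), (7, Beta, A, 1, Lee), (7, Helix, D, 21, Lee), (7, Orion, B, 40, Lee), (8, Beta, B, 24, Kim), (8, Beta, F, 28, Kim), (8, Gamma, C, 18, Kim)}.
Joining (Student ⨝ Enroll) and Course on title yields {(5, Omega, D, 14, Ivy, 2), (5, Omega, D, 14, Ivy, 36), (5, Omega, D, 14, Sam, 2), (5, Omega, D, 14, Sam, 36), (5, Omega, D, 14, Vic, 2), (5, Omega, D, 14, Vic, 36), (5, Zephyr, B, 18, Ivy, 33), (5, Zephyr, B, 18, Sam, 33), (5, Zephyr, B, 18, Vic, 33), (7, Beta, A, 1, Lee, 11), (7, Helix, D, 21, Lee, 5), (8, Beta, B, 24, Kim, 11), (8, Beta, F, 28, Kim, 11)}.
σ[credits ≠ room]: keep tuples satisfying credits ≠ room → {(5, Omega, D, 14, Ivy, 2), (5, Omega, D, 14, Ivy, 36), (5, Omega, D, 14, Sam, 2), (5, Omega, D, 14, Sam, 36), (5, Omega, D, 14, Vic, 2), (5, Omega, D, 14, Vic, 36), (5, Zephyr, B, 18, Ivy, 33), (5, Zephyr, B, 18, Sam, 33), (5, Zephyr, B, 18, Vic, 33), (7, Beta, A, 1, Lee, 11), (7, Helix, D, 21, Lee, 5), (8, Beta, B, 24, Kim, 11), (8, Beta, F, 28, Kim, 11)}
Keep only column(s) credits, title, grade (7 duplicate(s) eliminated): {(5, Omega, D), (5, Zephyr, B), (7, Beta, A), (7, Helix, D), (8, Beta, B), (8, Beta, F)}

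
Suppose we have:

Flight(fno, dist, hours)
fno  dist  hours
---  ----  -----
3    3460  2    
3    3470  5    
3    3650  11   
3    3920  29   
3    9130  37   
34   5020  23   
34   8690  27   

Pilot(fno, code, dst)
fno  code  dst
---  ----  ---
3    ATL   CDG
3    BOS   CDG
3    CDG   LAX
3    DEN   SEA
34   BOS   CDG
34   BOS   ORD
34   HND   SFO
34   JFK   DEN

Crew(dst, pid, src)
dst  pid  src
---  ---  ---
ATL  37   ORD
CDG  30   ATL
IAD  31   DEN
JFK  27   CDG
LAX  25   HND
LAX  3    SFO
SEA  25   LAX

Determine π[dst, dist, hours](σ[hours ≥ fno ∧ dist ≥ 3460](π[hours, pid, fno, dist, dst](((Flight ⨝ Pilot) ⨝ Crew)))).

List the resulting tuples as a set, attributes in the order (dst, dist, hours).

{(CDG, 3470, 5), (CDG, 3650, 11), (CDG, 3920, 29), (CDG, 9130, 37), (LAX, 3470, 5), (LAX, 3650, 11), (LAX, 3920, 29), (LAX, 9130, 37), (SEA, 3470, 5), (SEA, 3650, 11), (SEA, 3920, 29), (SEA, 9130, 37)}

Joining Flight and Pilot on fno yields {(3, 3460, 2, ATL, CDG), (3, 3460, 2, BOS, CDG), (3, 3460, 2, CDG, LAX), (3, 3460, 2, DEN, SEA), (3, 3470, 5, ATL, CDG), (3, 3470, 5, BOS, CDG), (3, 3470, 5, CDG, LAX), (3, 3470, 5, DEN, SEA), (3, 3650, 11, ATL, CDG), (3, 3650, 11, BOS, CDG), (3, 3650, 11, CDG, LAX), (3, 3650, 11, DEN, SEA), (3, 3920, 29, ATL, CDG), (3, 3920, 29, BOS, CDG), (3, 3920, 29, CDG, LAX), (3, 3920, 29, DEN, SEA), (3, 9130, 37, ATL, CDG), (3, 9130, 37, BOS, CDG), (3, 9130, 37, CDG, LAX), (3, 9130, 37, DEN, SEA), (34, 5020, 23, BOS, CDG), (34, 5020, 23, BOS, ORD), (34, 5020, 23, HND, SFO), (34, 5020, 23, JFK, DEN), (34, 8690, 27, BOS, CDG), (34, 8690, 27, BOS, ORD), (34, 8690, 27, HND, SFO), (34, 8690, 27, JFK, DEN)}.
Joining (Flight ⨝ Pilot) and Crew on dst yields {(3, 3460, 2, ATL, CDG, 30, ATL), (3, 3460, 2, BOS, CDG, 30, ATL), (3, 3460, 2, CDG, LAX, 25, HND), (3, 3460, 2, CDG, LAX, 3, SFO), (3, 3460, 2, DEN, SEA, 25, LAX), (3, 3470, 5, ATL, CDG, 30, ATL), (3, 3470, 5, BOS, CDG, 30, ATL), (3, 3470, 5, CDG, LAX, 25, HND), (3, 3470, 5, CDG, LAX, 3, SFO), (3, 3470, 5, DEN, SEA, 25, LAX), (3, 3650, 11, ATL, CDG, 30, ATL), (3, 3650, 11, BOS, CDG, 30, ATL), (3, 3650, 11, CDG, LAX, 25, HND), (3, 3650, 11, CDG, LAX, 3, SFO), (3, 3650, 11, DEN, SEA, 25, LAX), (3, 3920, 29, ATL, CDG, 30, ATL), (3, 3920, 29, BOS, CDG, 30, ATL), (3, 3920, 29, CDG, LAX, 25, HND), (3, 3920, 29, CDG, LAX, 3, SFO), (3, 3920, 29, DEN, SEA, 25, LAX), (3, 9130, 37, ATL, CDG, 30, ATL), (3, 9130, 37, BOS, CDG, 30, ATL), (3, 9130, 37, CDG, LAX, 25, HND), (3, 9130, 37, CDG, LAX, 3, SFO), (3, 9130, 37, DEN, SEA, 25, LAX), (34, 5020, 23, BOS, CDG, 30, ATL), (34, 8690, 27, BOS, CDG, 30, ATL)}.
π_{hours, pid, fno, dist, dst} gives {(11, 25, 3, 3650, LAX), (11, 25, 3, 3650, SEA), (11, 3, 3, 3650, LAX), (11, 30, 3, 3650, CDG), (2, 25, 3, 3460, LAX), (2, 25, 3, 3460, SEA), (2, 3, 3, 3460, LAX), (2, 30, 3, 3460, CDG), (23, 30, 34, 5020, CDG), (27, 30, 34, 8690, CDG), (29, 25, 3, 3920, LAX), (29, 25, 3, 3920, SEA), (29, 3, 3, 3920, LAX), (29, 30, 3, 3920, CDG), (37, 25, 3, 9130, LAX), (37, 25, 3, 9130, SEA), (37, 3, 3, 9130, LAX), (37, 30, 3, 9130, CDG), (5, 25, 3, 3470, LAX), (5, 25, 3, 3470, SEA), (5, 3, 3, 3470, LAX), (5, 30, 3, 3470, CDG)} (5 duplicate(s) eliminated).
Filtering on hours ≥ fno ∧ dist ≥ 3460 leaves {(11, 25, 3, 3650, LAX), (11, 25, 3, 3650, SEA), (11, 3, 3, 3650, LAX), (11, 30, 3, 3650, CDG), (29, 25, 3, 3920, LAX), (29, 25, 3, 3920, SEA), (29, 3, 3, 3920, LAX), (29, 30, 3, 3920, CDG), (37, 25, 3, 9130, LAX), (37, 25, 3, 9130, SEA), (37, 3, 3, 9130, LAX), (37, 30, 3, 9130, CDG), (5, 25, 3, 3470, LAX), (5, 25, 3, 3470, SEA), (5, 3, 3, 3470, LAX), (5, 30, 3, 3470, CDG)}.
π_{dst, dist, hours} gives {(CDG, 3470, 5), (CDG, 3650, 11), (CDG, 3920, 29), (CDG, 9130, 37), (LAX, 3470, 5), (LAX, 3650, 11), (LAX, 3920, 29), (LAX, 9130, 37), (SEA, 3470, 5), (SEA, 3650, 11), (SEA, 3920, 29), (SEA, 9130, 37)} (4 duplicate(s) eliminated).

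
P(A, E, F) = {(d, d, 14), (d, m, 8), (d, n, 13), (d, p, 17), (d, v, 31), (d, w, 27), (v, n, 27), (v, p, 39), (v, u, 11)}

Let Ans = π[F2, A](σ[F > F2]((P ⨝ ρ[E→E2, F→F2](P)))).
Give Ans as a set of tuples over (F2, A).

{(11, v), (13, d), (14, d), (17, d), (27, d), (27, v), (8, d)}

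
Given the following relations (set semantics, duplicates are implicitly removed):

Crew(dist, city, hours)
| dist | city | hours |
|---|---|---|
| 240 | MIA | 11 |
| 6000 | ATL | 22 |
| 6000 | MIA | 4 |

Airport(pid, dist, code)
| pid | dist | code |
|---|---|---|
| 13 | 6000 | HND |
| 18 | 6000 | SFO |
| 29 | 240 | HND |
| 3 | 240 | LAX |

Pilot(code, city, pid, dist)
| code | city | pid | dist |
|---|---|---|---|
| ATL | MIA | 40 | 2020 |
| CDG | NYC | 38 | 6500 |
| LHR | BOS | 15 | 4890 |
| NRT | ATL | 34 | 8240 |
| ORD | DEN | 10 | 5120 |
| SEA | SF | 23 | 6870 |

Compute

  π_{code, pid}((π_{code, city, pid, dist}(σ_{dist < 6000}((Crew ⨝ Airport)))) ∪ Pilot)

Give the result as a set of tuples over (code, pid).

{(ATL, 40), (CDG, 38), (HND, 29), (LAX, 3), (LHR, 15), (NRT, 34), (ORD, 10), (SEA, 23)}

Crew ⋈ Airport (natural join on dist): {(240, MIA, 11, 29, HND), (240, MIA, 11, 3, LAX), (6000, ATL, 22, 13, HND), (6000, ATL, 22, 18, SFO), (6000, MIA, 4, 13, HND), (6000, MIA, 4, 18, SFO)}
σ[dist < 6000]: keep tuples satisfying dist < 6000 → {(240, MIA, 11, 29, HND), (240, MIA, 11, 3, LAX)}
Keep only column(s) code, city, pid, dist: {(HND, MIA, 29, 240), (LAX, MIA, 3, 240)}
Taking the union: {(ATL, MIA, 40, 2020), (CDG, NYC, 38, 6500), (HND, MIA, 29, 240), (LAX, MIA, 3, 240), (LHR, BOS, 15, 4890), (NRT, ATL, 34, 8240), (ORD, DEN, 10, 5120), (SEA, SF, 23, 6870)}
Keep only column(s) code, pid: {(ATL, 40), (CDG, 38), (HND, 29), (LAX, 3), (LHR, 15), (NRT, 34), (ORD, 10), (SEA, 23)}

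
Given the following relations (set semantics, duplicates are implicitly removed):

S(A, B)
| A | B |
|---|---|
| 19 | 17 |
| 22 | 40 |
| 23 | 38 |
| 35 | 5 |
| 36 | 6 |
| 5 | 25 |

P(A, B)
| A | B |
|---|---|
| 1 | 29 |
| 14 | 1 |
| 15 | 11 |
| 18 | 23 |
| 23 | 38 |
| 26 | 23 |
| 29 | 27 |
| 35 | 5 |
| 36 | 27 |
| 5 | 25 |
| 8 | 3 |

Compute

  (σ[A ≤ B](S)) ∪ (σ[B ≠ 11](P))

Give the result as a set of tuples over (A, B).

{(1, 29), (14, 1), (18, 23), (22, 40), (23, 38), (26, 23), (29, 27), (35, 5), (36, 27), (5, 25), (8, 3)}

Selection A ≤ B: {(22, 40), (23, 38), (5, 25)}
Selection B ≠ 11: {(1, 29), (14, 1), (18, 23), (23, 38), (26, 23), (29, 27), (35, 5), (36, 27), (5, 25), (8, 3)}
Taking the union: {(1, 29), (14, 1), (18, 23), (22, 40), (23, 38), (26, 23), (29, 27), (35, 5), (36, 27), (5, 25), (8, 3)}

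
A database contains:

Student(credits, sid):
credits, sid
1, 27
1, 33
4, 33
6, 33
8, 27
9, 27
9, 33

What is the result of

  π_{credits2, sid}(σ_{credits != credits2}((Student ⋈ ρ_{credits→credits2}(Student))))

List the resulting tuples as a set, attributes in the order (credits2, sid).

{(1, 27), (1, 33), (4, 33), (6, 33), (8, 27), (9, 27), (9, 33)}

ρ[credits→credits2]: schema becomes (credits2, sid); tuples unchanged.
Student ⋈ ρ_{credits→credits2}(Student) (natural join on sid): {(1, 27, 1), (1, 27, 8), (1, 27, 9), (1, 33, 1), (1, 33, 4), (1, 33, 6), (1, 33, 9), (4, 33, 1), (4, 33, 4), (4, 33, 6), (4, 33, 9), (6, 33, 1), (6, 33, 4), (6, 33, 6), (6, 33, 9), (8, 27, 1), (8, 27, 8), (8, 27, 9), (9, 27, 1), (9, 27, 8), (9, 27, 9), (9, 33, 1), (9, 33, 4), (9, 33, 6), (9, 33, 9)}
σ[credits != credits2]: keep tuples satisfying credits != credits2 → {(1, 27, 8), (1, 27, 9), (1, 33, 4), (1, 33, 6), (1, 33, 9), (4, 33, 1), (4, 33, 6), (4, 33, 9), (6, 33, 1), (6, 33, 4), (6, 33, 9), (8, 27, 1), (8, 27, 9), (9, 27, 1), (9, 27, 8), (9, 33, 1), (9, 33, 4), (9, 33, 6)}
Keep only column(s) credits2, sid (11 duplicate(s) eliminated): {(1, 27), (1, 33), (4, 33), (6, 33), (8, 27), (9, 27), (9, 33)}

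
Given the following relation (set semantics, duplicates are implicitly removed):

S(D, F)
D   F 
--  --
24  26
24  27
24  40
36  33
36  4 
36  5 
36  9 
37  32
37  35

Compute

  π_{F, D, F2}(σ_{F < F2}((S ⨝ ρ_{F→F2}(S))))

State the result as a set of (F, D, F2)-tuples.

{(26, 24, 27), (26, 24, 40), (27, 24, 40), (32, 37, 35), (4, 36, 33), (4, 36, 5), (4, 36, 9), (5, 36, 33), (5, 36, 9), (9, 36, 33)}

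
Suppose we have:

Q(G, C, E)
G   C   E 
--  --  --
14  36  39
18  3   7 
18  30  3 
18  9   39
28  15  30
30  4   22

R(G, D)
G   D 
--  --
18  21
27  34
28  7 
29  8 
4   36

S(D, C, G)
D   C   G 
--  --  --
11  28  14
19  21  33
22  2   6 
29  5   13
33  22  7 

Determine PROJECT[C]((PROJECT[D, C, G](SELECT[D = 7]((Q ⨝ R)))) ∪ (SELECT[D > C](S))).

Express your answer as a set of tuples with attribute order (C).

{15, 2, 22, 5}

Joining Q and R on G yields {(18, 3, 7, 21), (18, 30, 3, 21), (18, 9, 39, 21), (28, 15, 30, 7)}.
Apply σ_{D = 7}; surviving tuples: {(28, 15, 30, 7)}
Keep only column(s) D, C, G: {(7, 15, 28)}
Apply σ_{D > C}; surviving tuples: {(22, 2, 6), (29, 5, 13), (33, 22, 7)}
Set union of the two operands is {(22, 2, 6), (29, 5, 13), (33, 22, 7), (7, 15, 28)}.
Keep only column(s) C: {15, 2, 22, 5}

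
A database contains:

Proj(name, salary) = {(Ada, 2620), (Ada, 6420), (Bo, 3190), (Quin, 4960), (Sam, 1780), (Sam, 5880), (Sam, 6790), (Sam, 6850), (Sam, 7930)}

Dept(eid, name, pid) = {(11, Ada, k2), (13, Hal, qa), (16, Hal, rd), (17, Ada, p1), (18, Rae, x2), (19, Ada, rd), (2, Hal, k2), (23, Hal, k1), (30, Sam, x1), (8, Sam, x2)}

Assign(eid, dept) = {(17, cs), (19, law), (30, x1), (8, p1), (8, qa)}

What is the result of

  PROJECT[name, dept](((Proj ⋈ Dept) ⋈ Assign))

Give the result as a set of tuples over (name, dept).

Joining Proj and Dept on name yields {(Ada, 2620, 11, k2), (Ada, 2620, 17, p1), (Ada, 2620, 19, rd), (Ada, 6420, 11, k2), (Ada, 6420, 17, p1), (Ada, 6420, 19, rd), (Sam, 1780, 30, x1), (Sam, 1780, 8, x2), (Sam, 5880, 30, x1), (Sam, 5880, 8, x2), (Sam, 6790, 30, x1), (Sam, 6790, 8, x2), (Sam, 6850, 30, x1), (Sam, 6850, 8, x2), (Sam, 7930, 30, x1), (Sam, 7930, 8, x2)}.
Joining (Proj ⋈ Dept) and Assign on eid yields {(Ada, 2620, 17, p1, cs), (Ada, 2620, 19, rd, law), (Ada, 6420, 17, p1, cs), (Ada, 6420, 19, rd, law), (Sam, 1780, 30, x1, x1), (Sam, 1780, 8, x2, p1), (Sam, 1780, 8, x2, qa), (Sam, 5880, 30, x1, x1), (Sam, 5880, 8, x2, p1), (Sam, 5880, 8, x2, qa), (Sam, 6790, 30, x1, x1), (Sam, 6790, 8, x2, p1), (Sam, 6790, 8, x2, qa), (Sam, 6850, 30, x1, x1), (Sam, 6850, 8, x2, p1), (Sam, 6850, 8, x2, qa), (Sam, 7930, 30, x1, x1), (Sam, 7930, 8, x2, p1), (Sam, 7930, 8, x2, qa)}.
Keep only column(s) name, dept (14 duplicate(s) eliminated): {(Ada, cs), (Ada, law), (Sam, p1), (Sam, qa), (Sam, x1)}

{(Ada, cs), (Ada, law), (Sam, p1), (Sam, qa), (Sam, x1)}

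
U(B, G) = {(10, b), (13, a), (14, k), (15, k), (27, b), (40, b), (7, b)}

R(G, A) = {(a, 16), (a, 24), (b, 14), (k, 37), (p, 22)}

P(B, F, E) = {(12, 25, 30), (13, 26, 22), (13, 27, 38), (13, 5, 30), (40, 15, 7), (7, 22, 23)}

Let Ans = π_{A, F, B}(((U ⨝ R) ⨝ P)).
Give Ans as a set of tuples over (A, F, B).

{(14, 15, 40), (14, 22, 7), (16, 26, 13), (16, 27, 13), (16, 5, 13), (24, 26, 13), (24, 27, 13), (24, 5, 13)}

U ⋈ R (natural join on G): {(10, b, 14), (13, a, 16), (13, a, 24), (14, k, 37), (15, k, 37), (27, b, 14), (40, b, 14), (7, b, 14)}
(U ⨝ R) ⋈ P (natural join on B): {(13, a, 16, 26, 22), (13, a, 16, 27, 38), (13, a, 16, 5, 30), (13, a, 24, 26, 22), (13, a, 24, 27, 38), (13, a, 24, 5, 30), (40, b, 14, 15, 7), (7, b, 14, 22, 23)}
π[A, F, B]: project onto (A, F, B) → {(14, 15, 40), (14, 22, 7), (16, 26, 13), (16, 27, 13), (16, 5, 13), (24, 26, 13), (24, 27, 13), (24, 5, 13)}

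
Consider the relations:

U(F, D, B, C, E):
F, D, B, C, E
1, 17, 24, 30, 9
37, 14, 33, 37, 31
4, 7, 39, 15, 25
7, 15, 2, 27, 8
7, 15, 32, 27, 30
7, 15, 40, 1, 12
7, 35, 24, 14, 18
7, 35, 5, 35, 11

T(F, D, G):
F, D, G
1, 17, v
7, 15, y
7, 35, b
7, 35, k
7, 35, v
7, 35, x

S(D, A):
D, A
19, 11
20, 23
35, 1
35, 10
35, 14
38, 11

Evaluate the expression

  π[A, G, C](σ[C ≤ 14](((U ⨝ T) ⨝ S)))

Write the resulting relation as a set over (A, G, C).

Joining U and T on F, D yields {(1, 17, 24, 30, 9, v), (7, 15, 2, 27, 8, y), (7, 15, 32, 27, 30, y), (7, 15, 40, 1, 12, y), (7, 35, 24, 14, 18, b), (7, 35, 24, 14, 18, k), (7, 35, 24, 14, 18, v), (7, 35, 24, 14, 18, x), (7, 35, 5, 35, 11, b), (7, 35, 5, 35, 11, k), (7, 35, 5, 35, 11, v), (7, 35, 5, 35, 11, x)}.
Joining (U ⨝ T) and S on D yields {(7, 35, 24, 14, 18, b, 1), (7, 35, 24, 14, 18, b, 10), (7, 35, 24, 14, 18, b, 14), (7, 35, 24, 14, 18, k, 1), (7, 35, 24, 14, 18, k, 10), (7, 35, 24, 14, 18, k, 14), (7, 35, 24, 14, 18, v, 1), (7, 35, 24, 14, 18, v, 10), (7, 35, 24, 14, 18, v, 14), (7, 35, 24, 14, 18, x, 1), (7, 35, 24, 14, 18, x, 10), (7, 35, 24, 14, 18, x, 14), (7, 35, 5, 35, 11, b, 1), (7, 35, 5, 35, 11, b, 10), (7, 35, 5, 35, 11, b, 14), (7, 35, 5, 35, 11, k, 1), (7, 35, 5, 35, 11, k, 10), (7, 35, 5, 35, 11, k, 14), (7, 35, 5, 35, 11, v, 1), (7, 35, 5, 35, 11, v, 10), (7, 35, 5, 35, 11, v, 14), (7, 35, 5, 35, 11, x, 1), (7, 35, 5, 35, 11, x, 10), (7, 35, 5, 35, 11, x, 14)}.
σ[C ≤ 14]: keep tuples satisfying C ≤ 14 → {(7, 35, 24, 14, 18, b, 1), (7, 35, 24, 14, 18, b, 10), (7, 35, 24, 14, 18, b, 14), (7, 35, 24, 14, 18, k, 1), (7, 35, 24, 14, 18, k, 10), (7, 35, 24, 14, 18, k, 14), (7, 35, 24, 14, 18, v, 1), (7, 35, 24, 14, 18, v, 10), (7, 35, 24, 14, 18, v, 14), (7, 35, 24, 14, 18, x, 1), (7, 35, 24, 14, 18, x, 10), (7, 35, 24, 14, 18, x, 14)}
π_{A, G, C} gives {(1, b, 14), (1, k, 14), (1, v, 14), (1, x, 14), (10, b, 14), (10, k, 14), (10, v, 14), (10, x, 14), (14, b, 14), (14, k, 14), (14, v, 14), (14, x, 14)}.

{(1, b, 14), (1, k, 14), (1, v, 14), (1, x, 14), (10, b, 14), (10, k, 14), (10, v, 14), (10, x, 14), (14, b, 14), (14, k, 14), (14, v, 14), (14, x, 14)}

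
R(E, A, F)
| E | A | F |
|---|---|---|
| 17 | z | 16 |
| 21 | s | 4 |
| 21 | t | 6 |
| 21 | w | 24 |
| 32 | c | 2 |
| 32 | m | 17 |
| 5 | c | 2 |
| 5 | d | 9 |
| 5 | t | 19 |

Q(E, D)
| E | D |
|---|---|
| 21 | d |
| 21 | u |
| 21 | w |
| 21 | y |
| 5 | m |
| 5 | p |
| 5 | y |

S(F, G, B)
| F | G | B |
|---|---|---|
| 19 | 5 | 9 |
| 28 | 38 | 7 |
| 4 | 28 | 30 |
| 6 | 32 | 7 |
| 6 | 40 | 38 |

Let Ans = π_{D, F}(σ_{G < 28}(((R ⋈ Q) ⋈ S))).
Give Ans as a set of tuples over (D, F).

{(m, 19), (p, 19), (y, 19)}

R ⋈ Q (natural join on E): {(21, s, 4, d), (21, s, 4, u), (21, s, 4, w), (21, s, 4, y), (21, t, 6, d), (21, t, 6, u), (21, t, 6, w), (21, t, 6, y), (21, w, 24, d), (21, w, 24, u), (21, w, 24, w), (21, w, 24, y), (5, c, 2, m), (5, c, 2, p), (5, c, 2, y), (5, d, 9, m), (5, d, 9, p), (5, d, 9, y), (5, t, 19, m), (5, t, 19, p), (5, t, 19, y)}
(R ⋈ Q) ⋈ S (natural join on F): {(21, s, 4, d, 28, 30), (21, s, 4, u, 28, 30), (21, s, 4, w, 28, 30), (21, s, 4, y, 28, 30), (21, t, 6, d, 32, 7), (21, t, 6, d, 40, 38), (21, t, 6, u, 32, 7), (21, t, 6, u, 40, 38), (21, t, 6, w, 32, 7), (21, t, 6, w, 40, 38), (21, t, 6, y, 32, 7), (21, t, 6, y, 40, 38), (5, t, 19, m, 5, 9), (5, t, 19, p, 5, 9), (5, t, 19, y, 5, 9)}
Selection G < 28: {(5, t, 19, m, 5, 9), (5, t, 19, p, 5, 9), (5, t, 19, y, 5, 9)}
π_{D, F} gives {(m, 19), (p, 19), (y, 19)}.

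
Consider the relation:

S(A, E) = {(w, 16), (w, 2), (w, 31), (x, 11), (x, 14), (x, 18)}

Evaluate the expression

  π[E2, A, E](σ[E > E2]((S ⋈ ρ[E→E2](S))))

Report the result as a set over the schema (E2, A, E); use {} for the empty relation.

ρ[E→E2]: schema becomes (A, E2); tuples unchanged.
S ⋈ ρ[E→E2](S) (natural join on A): {(w, 16, 16), (w, 16, 2), (w, 16, 31), (w, 2, 16), (w, 2, 2), (w, 2, 31), (w, 31, 16), (w, 31, 2), (w, 31, 31), (x, 11, 11), (x, 11, 14), (x, 11, 18), (x, 14, 11), (x, 14, 14), (x, 14, 18), (x, 18, 11), (x, 18, 14), (x, 18, 18)}
Apply σ_{E > E2}; surviving tuples: {(w, 16, 2), (w, 31, 16), (w, 31, 2), (x, 14, 11), (x, 18, 11), (x, 18, 14)}
Keep only column(s) E2, A, E: {(11, x, 14), (11, x, 18), (14, x, 18), (16, w, 31), (2, w, 16), (2, w, 31)}

{(11, x, 14), (11, x, 18), (14, x, 18), (16, w, 31), (2, w, 16), (2, w, 31)}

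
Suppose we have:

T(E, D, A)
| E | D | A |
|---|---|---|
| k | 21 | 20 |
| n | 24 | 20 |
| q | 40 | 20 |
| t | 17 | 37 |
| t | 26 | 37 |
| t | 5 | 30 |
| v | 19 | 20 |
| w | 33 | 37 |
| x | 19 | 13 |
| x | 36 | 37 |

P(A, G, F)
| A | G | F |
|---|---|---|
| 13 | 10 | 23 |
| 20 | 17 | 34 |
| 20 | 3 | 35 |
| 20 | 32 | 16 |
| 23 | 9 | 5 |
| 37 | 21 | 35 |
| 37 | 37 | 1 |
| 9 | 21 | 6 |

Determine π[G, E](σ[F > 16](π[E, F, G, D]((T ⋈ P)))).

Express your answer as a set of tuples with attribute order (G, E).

{(10, x), (17, k), (17, n), (17, q), (17, v), (21, t), (21, w), (21, x), (3, k), (3, n), (3, q), (3, v)}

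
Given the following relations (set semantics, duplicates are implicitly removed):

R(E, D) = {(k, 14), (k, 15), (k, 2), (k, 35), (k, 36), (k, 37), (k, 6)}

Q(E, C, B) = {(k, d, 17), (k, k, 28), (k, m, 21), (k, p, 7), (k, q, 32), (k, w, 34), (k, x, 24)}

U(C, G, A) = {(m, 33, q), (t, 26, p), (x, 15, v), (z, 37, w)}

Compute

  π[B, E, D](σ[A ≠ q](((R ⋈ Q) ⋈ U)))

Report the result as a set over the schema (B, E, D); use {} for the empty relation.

{(24, k, 14), (24, k, 15), (24, k, 2), (24, k, 35), (24, k, 36), (24, k, 37), (24, k, 6)}

R ⋈ Q (natural join on E): {(k, 14, d, 17), (k, 14, k, 28), (k, 14, m, 21), (k, 14, p, 7), (k, 14, q, 32), (k, 14, w, 34), (k, 14, x, 24), (k, 15, d, 17), (k, 15, k, 28), (k, 15, m, 21), (k, 15, p, 7), (k, 15, q, 32), (k, 15, w, 34), (k, 15, x, 24), (k, 2, d, 17), (k, 2, k, 28), (k, 2, m, 21), (k, 2, p, 7), (k, 2, q, 32), (k, 2, w, 34), (k, 2, x, 24), (k, 35, d, 17), (k, 35, k, 28), (k, 35, m, 21), (k, 35, p, 7), (k, 35, q, 32), (k, 35, w, 34), (k, 35, x, 24), (k, 36, d, 17), (k, 36, k, 28), (k, 36, m, 21), (k, 36, p, 7), (k, 36, q, 32), (k, 36, w, 34), (k, 36, x, 24), (k, 37, d, 17), (k, 37, k, 28), (k, 37, m, 21), (k, 37, p, 7), (k, 37, q, 32), (k, 37, w, 34), (k, 37, x, 24), (k, 6, d, 17), (k, 6, k, 28), (k, 6, m, 21), (k, 6, p, 7), (k, 6, q, 32), (k, 6, w, 34), (k, 6, x, 24)}
(R ⋈ Q) ⋈ U (natural join on C): {(k, 14, m, 21, 33, q), (k, 14, x, 24, 15, v), (k, 15, m, 21, 33, q), (k, 15, x, 24, 15, v), (k, 2, m, 21, 33, q), (k, 2, x, 24, 15, v), (k, 35, m, 21, 33, q), (k, 35, x, 24, 15, v), (k, 36, m, 21, 33, q), (k, 36, x, 24, 15, v), (k, 37, m, 21, 33, q), (k, 37, x, 24, 15, v), (k, 6, m, 21, 33, q), (k, 6, x, 24, 15, v)}
Selection A ≠ q: {(k, 14, x, 24, 15, v), (k, 15, x, 24, 15, v), (k, 2, x, 24, 15, v), (k, 35, x, 24, 15, v), (k, 36, x, 24, 15, v), (k, 37, x, 24, 15, v), (k, 6, x, 24, 15, v)}
Projecting to B, E, D: {(24, k, 14), (24, k, 15), (24, k, 2), (24, k, 35), (24, k, 36), (24, k, 37), (24, k, 6)}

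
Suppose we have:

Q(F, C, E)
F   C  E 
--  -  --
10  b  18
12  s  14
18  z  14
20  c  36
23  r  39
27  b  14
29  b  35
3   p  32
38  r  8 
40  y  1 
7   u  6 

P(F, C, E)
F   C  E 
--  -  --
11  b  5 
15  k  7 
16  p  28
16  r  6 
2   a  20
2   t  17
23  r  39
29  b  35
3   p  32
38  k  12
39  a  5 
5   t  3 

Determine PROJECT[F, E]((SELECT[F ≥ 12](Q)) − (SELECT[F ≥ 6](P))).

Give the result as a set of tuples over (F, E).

{(12, 14), (18, 14), (20, 36), (27, 14), (38, 8), (40, 1)}

Filtering on F ≥ 12 leaves {(12, s, 14), (18, z, 14), (20, c, 36), (23, r, 39), (27, b, 14), (29, b, 35), (38, r, 8), (40, y, 1)}.
Filtering on F ≥ 6 leaves {(11, b, 5), (15, k, 7), (16, p, 28), (16, r, 6), (23, r, 39), (29, b, 35), (38, k, 12), (39, a, 5)}.
Set difference of the two operands is {(12, s, 14), (18, z, 14), (20, c, 36), (27, b, 14), (38, r, 8), (40, y, 1)}.
Keep only column(s) F, E: {(12, 14), (18, 14), (20, 36), (27, 14), (38, 8), (40, 1)}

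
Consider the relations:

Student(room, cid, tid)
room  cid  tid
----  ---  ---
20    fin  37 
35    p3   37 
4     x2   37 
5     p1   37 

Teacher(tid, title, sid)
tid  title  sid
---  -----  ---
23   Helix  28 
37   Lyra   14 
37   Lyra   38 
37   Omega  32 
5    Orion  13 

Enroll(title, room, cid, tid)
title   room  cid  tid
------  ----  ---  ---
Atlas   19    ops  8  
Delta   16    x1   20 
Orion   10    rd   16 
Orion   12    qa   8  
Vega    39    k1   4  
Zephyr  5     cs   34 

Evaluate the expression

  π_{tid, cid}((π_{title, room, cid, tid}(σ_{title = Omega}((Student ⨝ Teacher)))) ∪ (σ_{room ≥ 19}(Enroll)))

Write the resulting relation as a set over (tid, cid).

{(37, fin), (37, p1), (37, p3), (37, x2), (4, k1), (8, ops)}

Natural join on tid: {(20, fin, 37, Lyra, 14), (20, fin, 37, Lyra, 38), (20, fin, 37, Omega, 32), (35, p3, 37, Lyra, 14), (35, p3, 37, Lyra, 38), (35, p3, 37, Omega, 32), (4, x2, 37, Lyra, 14), (4, x2, 37, Lyra, 38), (4, x2, 37, Omega, 32), (5, p1, 37, Lyra, 14), (5, p1, 37, Lyra, 38), (5, p1, 37, Omega, 32)}
Selection title = Omega: {(20, fin, 37, Omega, 32), (35, p3, 37, Omega, 32), (4, x2, 37, Omega, 32), (5, p1, 37, Omega, 32)}
Keep only column(s) title, room, cid, tid: {(Omega, 20, fin, 37), (Omega, 35, p3, 37), (Omega, 4, x2, 37), (Omega, 5, p1, 37)}
Selection room ≥ 19: {(Atlas, 19, ops, 8), (Vega, 39, k1, 4)}
Set union of the two operands is {(Atlas, 19, ops, 8), (Omega, 20, fin, 37), (Omega, 35, p3, 37), (Omega, 4, x2, 37), (Omega, 5, p1, 37), (Vega, 39, k1, 4)}.
Keep only column(s) tid, cid: {(37, fin), (37, p1), (37, p3), (37, x2), (4, k1), (8, ops)}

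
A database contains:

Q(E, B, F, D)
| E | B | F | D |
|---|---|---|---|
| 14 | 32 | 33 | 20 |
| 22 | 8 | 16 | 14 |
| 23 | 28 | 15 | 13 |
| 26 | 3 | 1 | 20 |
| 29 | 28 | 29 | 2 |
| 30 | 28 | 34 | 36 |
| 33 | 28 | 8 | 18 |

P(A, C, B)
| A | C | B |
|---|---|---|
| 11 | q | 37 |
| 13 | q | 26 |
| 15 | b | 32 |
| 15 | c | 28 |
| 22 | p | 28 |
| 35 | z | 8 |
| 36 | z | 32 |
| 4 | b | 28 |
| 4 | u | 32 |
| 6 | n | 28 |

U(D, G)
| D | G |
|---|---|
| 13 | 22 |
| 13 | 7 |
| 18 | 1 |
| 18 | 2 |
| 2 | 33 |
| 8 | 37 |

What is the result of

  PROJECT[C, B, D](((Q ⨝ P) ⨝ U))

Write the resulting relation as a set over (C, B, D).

{(b, 28, 13), (b, 28, 18), (b, 28, 2), (c, 28, 13), (c, 28, 18), (c, 28, 2), (n, 28, 13), (n, 28, 18), (n, 28, 2), (p, 28, 13), (p, 28, 18), (p, 28, 2)}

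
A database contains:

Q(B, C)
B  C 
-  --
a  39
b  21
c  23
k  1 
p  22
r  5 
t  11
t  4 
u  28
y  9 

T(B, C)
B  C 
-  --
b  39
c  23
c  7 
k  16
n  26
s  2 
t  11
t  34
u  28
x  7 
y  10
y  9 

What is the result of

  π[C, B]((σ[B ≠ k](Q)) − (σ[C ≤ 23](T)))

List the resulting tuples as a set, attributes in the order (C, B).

{(21, b), (22, p), (28, u), (39, a), (4, t), (5, r)}

σ[B ≠ k]: keep tuples satisfying B ≠ k → {(a, 39), (b, 21), (c, 23), (p, 22), (r, 5), (t, 11), (t, 4), (u, 28), (y, 9)}
σ[C ≤ 23]: keep tuples satisfying C ≤ 23 → {(c, 23), (c, 7), (k, 16), (s, 2), (t, 11), (x, 7), (y, 10), (y, 9)}
Difference: {(a, 39), (b, 21), (c, 23), (p, 22), (r, 5), (t, 11), (t, 4), (u, 28), (y, 9)} with {(c, 23), (c, 7), (k, 16), (s, 2), (t, 11), (x, 7), (y, 10), (y, 9)} → {(a, 39), (b, 21), (p, 22), (r, 5), (t, 4), (u, 28)}
π[C, B]: project onto (C, B) → {(21, b), (22, p), (28, u), (39, a), (4, t), (5, r)}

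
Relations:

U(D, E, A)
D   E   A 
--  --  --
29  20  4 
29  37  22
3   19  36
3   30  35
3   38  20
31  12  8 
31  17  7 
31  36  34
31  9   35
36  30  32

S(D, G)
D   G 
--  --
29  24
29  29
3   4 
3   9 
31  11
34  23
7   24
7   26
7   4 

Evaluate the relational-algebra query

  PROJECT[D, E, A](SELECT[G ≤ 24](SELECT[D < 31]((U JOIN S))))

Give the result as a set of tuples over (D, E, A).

{(29, 20, 4), (29, 37, 22), (3, 19, 36), (3, 30, 35), (3, 38, 20)}

Natural join on D: {(29, 20, 4, 24), (29, 20, 4, 29), (29, 37, 22, 24), (29, 37, 22, 29), (3, 19, 36, 4), (3, 19, 36, 9), (3, 30, 35, 4), (3, 30, 35, 9), (3, 38, 20, 4), (3, 38, 20, 9), (31, 12, 8, 11), (31, 17, 7, 11), (31, 36, 34, 11), (31, 9, 35, 11)}
Filtering on D < 31 leaves {(29, 20, 4, 24), (29, 20, 4, 29), (29, 37, 22, 24), (29, 37, 22, 29), (3, 19, 36, 4), (3, 19, 36, 9), (3, 30, 35, 4), (3, 30, 35, 9), (3, 38, 20, 4), (3, 38, 20, 9)}.
Filtering on G ≤ 24 leaves {(29, 20, 4, 24), (29, 37, 22, 24), (3, 19, 36, 4), (3, 19, 36, 9), (3, 30, 35, 4), (3, 30, 35, 9), (3, 38, 20, 4), (3, 38, 20, 9)}.
π[D, E, A]: project onto (D, E, A) (3 duplicate(s) eliminated) → {(29, 20, 4), (29, 37, 22), (3, 19, 36), (3, 30, 35), (3, 38, 20)}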